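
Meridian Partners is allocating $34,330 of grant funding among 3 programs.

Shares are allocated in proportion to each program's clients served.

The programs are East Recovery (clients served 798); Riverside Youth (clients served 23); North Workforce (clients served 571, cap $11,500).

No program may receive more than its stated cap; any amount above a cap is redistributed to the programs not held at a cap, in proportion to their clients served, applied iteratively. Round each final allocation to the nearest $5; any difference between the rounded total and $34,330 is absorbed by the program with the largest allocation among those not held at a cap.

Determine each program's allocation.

East Recovery: $22,190 | Riverside Youth: $640 | North Workforce: $11,500

Combined clients served = 1,392.
Unconstrained shares: East Recovery 19,680.56; Riverside Youth 567.23; North Workforce 14,082.21.
Capped: North Workforce ($11,500); balance $22,830 reallocated over remaining clients served 821.
Remaining shares: East Recovery 22,190.43 → $22,190; Riverside Youth 639.57 → $640.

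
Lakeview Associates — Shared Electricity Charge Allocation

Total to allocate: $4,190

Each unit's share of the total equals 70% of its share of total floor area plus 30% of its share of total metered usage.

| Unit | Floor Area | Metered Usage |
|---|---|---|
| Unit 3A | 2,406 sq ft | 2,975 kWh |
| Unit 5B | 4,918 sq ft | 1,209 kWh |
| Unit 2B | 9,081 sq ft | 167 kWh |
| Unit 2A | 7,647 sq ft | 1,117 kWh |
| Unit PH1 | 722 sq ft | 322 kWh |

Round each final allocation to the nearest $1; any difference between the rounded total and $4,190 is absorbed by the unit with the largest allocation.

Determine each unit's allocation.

Unit 3A: $931 · Unit 5B: $845 · Unit 2B: $1,111 · Unit 2A: $1,148 · Unit PH1: $155

Totals — floor area 24,774, metered usage 5,790.
Blended shares (70% floor area + 30% metered usage): Unit 3A 0.2221; Unit 5B 0.2016; Unit 2B 0.2652; Unit 2A 0.2739; Unit PH1 0.0371.
Unrounded shares: Unit 3A 930.71; Unit 5B 844.72; Unit 2B 1,111.36; Unit 2A 1,147.83; Unit PH1 155.38.
After rounding ($1): Unit 3A $931; Unit 5B $845; Unit 2B $1,111; Unit 2A $1,148; Unit PH1 $155. Sum = $4,190.
Rounded total matches; no reconciliation needed.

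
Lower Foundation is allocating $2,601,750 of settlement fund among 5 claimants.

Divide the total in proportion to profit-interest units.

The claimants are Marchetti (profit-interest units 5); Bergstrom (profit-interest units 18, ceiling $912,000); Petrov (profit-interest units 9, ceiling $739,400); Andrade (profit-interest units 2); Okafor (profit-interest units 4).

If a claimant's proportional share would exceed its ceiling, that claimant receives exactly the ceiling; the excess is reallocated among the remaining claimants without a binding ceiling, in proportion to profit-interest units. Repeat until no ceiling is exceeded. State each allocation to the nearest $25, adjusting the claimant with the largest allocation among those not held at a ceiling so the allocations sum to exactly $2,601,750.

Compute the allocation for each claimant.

Sum of profit-interest units: 38.
Pro-rata shares before constraints: Marchetti 342,335.53; Bergstrom 1,232,407.89; Petrov 616,203.95; Andrade 136,934.21; Okafor 273,868.42.
Capped: Bergstrom ($912,000); remaining pool $1,689,750 reallocated over remaining profit-interest units 20.
Capped: Petrov ($739,400); remaining pool $950,350 reallocated over remaining profit-interest units 11.
Redistributed shares: Marchetti 431,977.27 → $431,975; Andrade 172,790.91 → $172,800; Okafor 345,581.82 → $345,575.

Marchetti: $431,975; Bergstrom: $912,000; Petrov: $739,400; Andrade: $172,800; Okafor: $345,575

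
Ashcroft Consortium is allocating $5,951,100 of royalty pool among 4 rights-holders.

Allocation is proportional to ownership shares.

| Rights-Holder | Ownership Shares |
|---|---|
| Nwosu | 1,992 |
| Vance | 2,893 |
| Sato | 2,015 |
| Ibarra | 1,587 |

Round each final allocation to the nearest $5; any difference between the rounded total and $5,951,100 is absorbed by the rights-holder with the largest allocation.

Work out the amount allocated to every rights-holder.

Combined ownership shares = 8,487.
Raw shares: Nwosu 1,992/8,487 × $5,951,100 = 1,396,794.06; Vance 2,893/8,487 × $5,951,100 = 2,028,576.92; Sato 2,015/8,487 × $5,951,100 = 1,412,921.70; Ibarra 1,587/8,487 × $5,951,100 = 1,112,807.32.
Rounded to nearest $5: Nwosu $1,396,795; Vance $2,028,575; Sato $1,412,920; Ibarra $1,112,805. Sum = $5,951,095.
Difference $5,951,100 − $5,951,095 = +$5 applied to largest allocation (Vance): Vance becomes $2,028,580.

Nwosu: $1,396,795; Vance: $2,028,580; Sato: $1,412,920; Ibarra: $1,112,805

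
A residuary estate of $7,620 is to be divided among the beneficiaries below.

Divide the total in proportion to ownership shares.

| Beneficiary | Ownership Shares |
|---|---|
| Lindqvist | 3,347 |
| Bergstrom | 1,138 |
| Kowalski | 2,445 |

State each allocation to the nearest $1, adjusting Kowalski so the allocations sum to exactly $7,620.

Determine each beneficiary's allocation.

Combined ownership shares = 6,930.
Pro-rata amounts: Lindqvist 3,347/6,930 × $7,620 = 3,680.25; Bergstrom 1,138/6,930 × $7,620 = 1,251.31; Kowalski 2,445/6,930 × $7,620 = 2,688.44.
At nearest $1: Lindqvist $3,680; Bergstrom $1,251; Kowalski $2,688. Sum = $7,619.
Difference $7,620 − $7,619 = +$1 applied to Kowalski: Kowalski becomes $2,689.

Lindqvist: $3,680 | Bergstrom: $1,251 | Kowalski: $2,689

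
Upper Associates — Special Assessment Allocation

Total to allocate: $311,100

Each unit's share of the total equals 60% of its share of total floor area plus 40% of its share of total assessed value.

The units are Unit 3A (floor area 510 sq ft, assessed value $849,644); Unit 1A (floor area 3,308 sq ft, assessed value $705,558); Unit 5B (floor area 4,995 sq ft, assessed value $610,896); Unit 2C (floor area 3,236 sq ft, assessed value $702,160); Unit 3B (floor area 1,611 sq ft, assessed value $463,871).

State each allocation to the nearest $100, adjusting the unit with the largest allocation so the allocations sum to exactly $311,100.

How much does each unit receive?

Floor area total 13,660; assessed value total 3,332,129.
Blended shares (60% floor area + 40% assessed value): Unit 3A 0.1244; Unit 1A 0.2300; Unit 5B 0.2927; Unit 2C 0.2264; Unit 3B 0.1264.
Unrounded shares: Unit 3A 38,699.38; Unit 1A 71,552.29; Unit 5B 91,069.46; Unit 2C 70,441.53; Unit 3B 39,337.35.
At nearest $100: Unit 3A $38,700; Unit 1A $71,600; Unit 5B $91,100; Unit 2C $70,400; Unit 3B $39,300. Sum = $311,100.
Sum already equals the total — no adjustment.

Unit 3A: $38,700 | Unit 1A: $71,600 | Unit 5B: $91,100 | Unit 2C: $70,400 | Unit 3B: $39,300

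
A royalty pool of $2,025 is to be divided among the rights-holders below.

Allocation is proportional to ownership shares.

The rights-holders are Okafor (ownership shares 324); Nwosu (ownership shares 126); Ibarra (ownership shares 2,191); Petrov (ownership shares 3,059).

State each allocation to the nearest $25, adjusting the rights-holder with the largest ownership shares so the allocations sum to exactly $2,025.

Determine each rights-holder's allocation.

Okafor: $125; Nwosu: $50; Ibarra: $775; Petrov: $1,075

Total ownership shares = 324 + 126 + 2,191 + 3,059 = 5,700.
Proportional shares: Okafor 115.11; Nwosu 44.76; Ibarra 778.38; Petrov 1,086.75.
At nearest $25: Okafor $125; Nwosu $50; Ibarra $775; Petrov $1,075. Sum = $2,025.
No rounding difference to absorb.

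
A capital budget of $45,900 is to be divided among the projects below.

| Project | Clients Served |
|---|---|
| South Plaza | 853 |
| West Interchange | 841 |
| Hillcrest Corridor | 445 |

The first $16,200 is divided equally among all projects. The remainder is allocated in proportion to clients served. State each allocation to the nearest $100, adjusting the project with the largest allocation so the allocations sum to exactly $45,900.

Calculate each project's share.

South Plaza: $17,200 · West Interchange: $17,100 · Hillcrest Corridor: $11,600

First tranche $16,200 split equally: $5,400 each.
Remainder $29,700 by clients served (total 2,139): South Plaza 11,843.90 → $11,800; West Interchange 11,677.28 → $11,700; Hillcrest Corridor 6,178.82 → $6,200.
Totals: South Plaza $5,400 + $11,800 = $17,200; West Interchange $5,400 + $11,700 = $17,100; Hillcrest Corridor $5,400 + $6,200 = $11,600.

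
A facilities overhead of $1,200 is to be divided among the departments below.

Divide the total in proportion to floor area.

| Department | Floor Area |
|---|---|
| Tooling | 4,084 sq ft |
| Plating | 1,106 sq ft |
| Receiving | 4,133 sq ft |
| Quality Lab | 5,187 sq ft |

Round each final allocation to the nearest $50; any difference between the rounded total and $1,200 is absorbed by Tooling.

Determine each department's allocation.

Combined floor area = 14,510.
Proportional shares: Tooling 4,084/14,510 × $1,200 = 337.75; Plating 1,106/14,510 × $1,200 = 91.47; Receiving 4,133/14,510 × $1,200 = 341.81; Quality Lab 5,187/14,510 × $1,200 = 428.97.
After rounding ($50): Tooling $350; Plating $100; Receiving $350; Quality Lab $450. Sum = $1,250.
Difference $1,200 − $1,250 = −$50 applied to Tooling: Tooling becomes $300.

Tooling: $300 | Plating: $100 | Receiving: $350 | Quality Lab: $450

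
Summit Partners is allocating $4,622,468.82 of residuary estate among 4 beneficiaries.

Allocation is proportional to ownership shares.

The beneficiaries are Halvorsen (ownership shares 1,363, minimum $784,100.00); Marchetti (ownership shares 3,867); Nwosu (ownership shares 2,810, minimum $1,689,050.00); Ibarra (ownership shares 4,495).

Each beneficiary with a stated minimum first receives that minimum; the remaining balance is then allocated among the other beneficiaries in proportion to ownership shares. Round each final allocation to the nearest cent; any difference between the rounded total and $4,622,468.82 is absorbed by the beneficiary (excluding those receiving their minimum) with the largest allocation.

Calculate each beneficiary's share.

Halvorsen: $784,100.00 | Marchetti: $993,950.71 | Nwosu: $1,689,050.00 | Ibarra: $1,155,368.11

Guaranteed amounts: Halvorsen $784,100.00; Nwosu $1,689,050.00. Residual $2,149,318.82.
Residual split over remaining ownership shares 8,362: Marchetti 993,950.7148 → $993,950.71; Ibarra 1,155,368.1052 → $1,155,368.11.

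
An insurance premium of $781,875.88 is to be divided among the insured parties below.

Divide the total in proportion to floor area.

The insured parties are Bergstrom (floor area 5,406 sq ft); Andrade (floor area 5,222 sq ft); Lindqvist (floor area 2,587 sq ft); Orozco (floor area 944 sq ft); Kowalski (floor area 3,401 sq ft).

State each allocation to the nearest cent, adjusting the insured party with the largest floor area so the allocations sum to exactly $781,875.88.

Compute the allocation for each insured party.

Floor area total: 5,406 + 5,222 + 2,587 + 944 + 3,401 = 17,560.
Raw shares: Bergstrom 240,707.3467; Andrade 232,514.5698; Lindqvist 115,188.6618; Orozco 42,032.5074; Kowalski 151,432.7943.
After rounding (cent): Bergstrom $240,707.35; Andrade $232,514.57; Lindqvist $115,188.66; Orozco $42,032.51; Kowalski $151,432.79. Sum = $781,875.88.
No rounding difference to absorb.

Bergstrom: $240,707.35 | Andrade: $232,514.57 | Lindqvist: $115,188.66 | Orozco: $42,032.51 | Kowalski: $151,432.79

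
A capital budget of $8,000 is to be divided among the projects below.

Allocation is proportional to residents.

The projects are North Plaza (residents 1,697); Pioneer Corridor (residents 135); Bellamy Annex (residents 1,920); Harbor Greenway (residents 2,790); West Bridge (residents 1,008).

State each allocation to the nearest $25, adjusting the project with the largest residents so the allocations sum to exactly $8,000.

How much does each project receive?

North Plaza: $1,800 · Pioneer Corridor: $150 · Bellamy Annex: $2,025 · Harbor Greenway: $2,950 · West Bridge: $1,075

Sum of residents: 1,697 + 135 + 1,920 + 2,790 + 1,008 = 7,550.
Proportional shares: North Plaza 1,798.15; Pioneer Corridor 143.05; Bellamy Annex 2,034.44; Harbor Greenway 2,956.29; West Bridge 1,068.08.
At nearest $25: North Plaza $1,800; Pioneer Corridor $150; Bellamy Annex $2,025; Harbor Greenway $2,950; West Bridge $1,075. Sum = $8,000.
Sum already equals the total — no adjustment.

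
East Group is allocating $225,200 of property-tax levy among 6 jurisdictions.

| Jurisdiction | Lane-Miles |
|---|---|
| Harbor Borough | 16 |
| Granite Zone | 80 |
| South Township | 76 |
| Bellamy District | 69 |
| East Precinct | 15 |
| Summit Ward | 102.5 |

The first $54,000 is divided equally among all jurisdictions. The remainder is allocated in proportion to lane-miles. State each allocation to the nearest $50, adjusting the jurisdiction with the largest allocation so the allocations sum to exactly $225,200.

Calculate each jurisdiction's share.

Harbor Borough: $16,650 | Granite Zone: $47,200 | South Township: $45,300 | Bellamy District: $41,950 | East Precinct: $16,150 | Summit Ward: $57,950

$54,000 shared equally gives $9,000 per jurisdiction.
Remainder $171,200 by lane-miles (total 358.5): Harbor Borough 7,640.73 → $7,650; Granite Zone 38,203.63 → $38,200; South Township 36,293.44 → $36,300; Bellamy District 32,950.63 → $32,950; East Precinct 7,163.18 → $7,150; Summit Ward 48,948.40 → $48,950.
Totals: Harbor Borough $9,000 + $7,650 = $16,650; Granite Zone $9,000 + $38,200 = $47,200; South Township $9,000 + $36,300 = $45,300; Bellamy District $9,000 + $32,950 = $41,950; East Precinct $9,000 + $7,150 = $16,150; Summit Ward $9,000 + $48,950 = $57,950.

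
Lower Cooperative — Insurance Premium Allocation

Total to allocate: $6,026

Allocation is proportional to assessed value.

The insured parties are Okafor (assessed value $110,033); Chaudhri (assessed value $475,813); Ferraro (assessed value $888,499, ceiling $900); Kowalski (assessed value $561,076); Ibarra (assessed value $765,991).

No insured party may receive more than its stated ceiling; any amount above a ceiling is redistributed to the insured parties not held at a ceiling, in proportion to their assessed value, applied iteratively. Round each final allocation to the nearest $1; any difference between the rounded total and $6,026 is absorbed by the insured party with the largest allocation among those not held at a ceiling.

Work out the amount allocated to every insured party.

Okafor: $295 | Chaudhri: $1,275 | Ferraro: $900 | Kowalski: $1,504 | Ibarra: $2,052

Assessed value total: 2,801,412.
Unconstrained shares: Okafor 236.69; Chaudhri 1,023.501; Ferraro 1,911.21; Kowalski 1,206.91; Ibarra 1,647.69.
Held at cap: Ferraro ($900); balance $5,126 reallocated over remaining assessed value 1,912,913.
Redistributed shares: Okafor 294.85 → $295; Chaudhri 1,275.03 → $1,275; Kowalski 1,503.51 → $1,504; Ibarra 2,052.61 → $2,053.
Rounding difference −$1 applied to Ibarra → $2,052.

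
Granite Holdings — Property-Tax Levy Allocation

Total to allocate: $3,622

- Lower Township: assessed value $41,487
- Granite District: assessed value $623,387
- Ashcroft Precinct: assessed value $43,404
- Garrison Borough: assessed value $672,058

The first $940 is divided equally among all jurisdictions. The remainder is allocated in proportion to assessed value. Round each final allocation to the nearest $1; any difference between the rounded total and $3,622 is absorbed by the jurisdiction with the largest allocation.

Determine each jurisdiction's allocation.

$940 shared equally gives $235 per jurisdiction.
Remainder $2,682 by assessed value (total 1,380,336): Lower Township 80.61 → $81; Granite District 1,211.24 → $1,211; Ashcroft Precinct 84.33 → $84; Garrison Borough 1,305.81 → $1,306.
Totals: Lower Township $235 + $81 = $316; Granite District $235 + $1,211 = $1,446; Ashcroft Precinct $235 + $84 = $319; Garrison Borough $235 + $1,306 = $1,541.

Lower Township: $316 · Granite District: $1,446 · Ashcroft Precinct: $319 · Garrison Borough: $1,541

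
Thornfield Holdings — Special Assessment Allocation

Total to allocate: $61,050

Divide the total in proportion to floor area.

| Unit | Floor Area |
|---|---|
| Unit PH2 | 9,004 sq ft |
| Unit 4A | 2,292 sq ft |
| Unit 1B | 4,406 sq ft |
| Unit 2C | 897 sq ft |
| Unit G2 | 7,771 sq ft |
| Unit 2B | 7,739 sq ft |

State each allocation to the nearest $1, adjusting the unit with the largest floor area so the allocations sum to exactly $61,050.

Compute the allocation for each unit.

Unit PH2: $17,121; Unit 4A: $4,358; Unit 1B: $8,377; Unit 2C: $1,705; Unit G2: $14,775; Unit 2B: $14,714

Total floor area = 32,109.
Raw shares: Unit PH2 9,004/32,109 × $61,050 = 17,119.63; Unit 4A 2,292/32,109 × $61,050 = 4,357.86; Unit 1B 4,406/32,109 × $61,050 = 8,377.29; Unit 2C 897/32,109 × $61,050 = 1,705.498; Unit G2 7,771/32,109 × $61,050 = 14,775.28; Unit 2B 7,739/32,109 × $61,050 = 14,714.44.
Rounded to nearest $1: Unit PH2 $17,120; Unit 4A $4,358; Unit 1B $8,377; Unit 2C $1,705; Unit G2 $14,775; Unit 2B $14,714. Sum = $61,049.
Difference $61,050 − $61,049 = +$1 applied to largest floor area (Unit PH2): Unit PH2 becomes $17,121.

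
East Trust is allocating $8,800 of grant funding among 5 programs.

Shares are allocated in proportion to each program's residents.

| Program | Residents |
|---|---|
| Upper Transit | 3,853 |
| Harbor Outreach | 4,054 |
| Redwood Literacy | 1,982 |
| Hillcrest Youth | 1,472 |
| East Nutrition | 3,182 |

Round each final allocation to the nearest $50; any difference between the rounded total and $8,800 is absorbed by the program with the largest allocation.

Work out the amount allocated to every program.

Total residents = 14,543.
Proportional shares: Upper Transit 3,853/14,543 × $8,800 = 2,331.46; Harbor Outreach 4,054/14,543 × $8,800 = 2,453.08; Redwood Literacy 1,982/14,543 × $8,800 = 1,199.31; Hillcrest Youth 1,472/14,543 × $8,800 = 890.71; East Nutrition 3,182/14,543 × $8,800 = 1,925.43.
At nearest $50: Upper Transit $2,350; Harbor Outreach $2,450; Redwood Literacy $1,200; Hillcrest Youth $900; East Nutrition $1,950. Sum = $8,850.
Difference $8,800 − $8,850 = −$50 applied to largest allocation (Harbor Outreach): Harbor Outreach becomes $2,400.

Upper Transit: $2,350 · Harbor Outreach: $2,400 · Redwood Literacy: $1,200 · Hillcrest Youth: $900 · East Nutrition: $1,950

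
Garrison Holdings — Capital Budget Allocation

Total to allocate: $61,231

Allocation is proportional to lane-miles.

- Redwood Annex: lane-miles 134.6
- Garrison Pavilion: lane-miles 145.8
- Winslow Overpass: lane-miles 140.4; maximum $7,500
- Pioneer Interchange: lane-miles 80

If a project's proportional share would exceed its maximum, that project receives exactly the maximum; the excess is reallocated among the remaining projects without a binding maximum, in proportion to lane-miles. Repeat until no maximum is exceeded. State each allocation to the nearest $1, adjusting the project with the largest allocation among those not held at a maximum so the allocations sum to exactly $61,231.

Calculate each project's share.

Redwood Annex: $20,067; Garrison Pavilion: $21,737; Winslow Overpass: $7,500; Pioneer Interchange: $11,927

Lane-miles total: 500.8.
Pro-rata shares before constraints: Redwood Annex 16,457.05; Garrison Pavilion 17,826.44; Winslow Overpass 17,166.20; Pioneer Interchange 9,781.31.
Cap binds for Winslow Overpass ($7,500); residual $53,731 reallocated over remaining lane-miles 360.4.
Remaining shares: Redwood Annex 20,067.13 → $20,067; Garrison Pavilion 21,736.90 → $21,737; Pioneer Interchange 11,926.97 → $11,927.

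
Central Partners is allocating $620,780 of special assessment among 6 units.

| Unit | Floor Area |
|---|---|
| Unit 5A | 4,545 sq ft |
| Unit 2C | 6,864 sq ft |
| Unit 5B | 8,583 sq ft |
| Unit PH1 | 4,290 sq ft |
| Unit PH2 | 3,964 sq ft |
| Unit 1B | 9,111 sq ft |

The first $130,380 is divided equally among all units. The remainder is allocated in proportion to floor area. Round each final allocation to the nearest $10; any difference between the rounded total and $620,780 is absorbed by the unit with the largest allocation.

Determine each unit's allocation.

Unit 5A: $81,390 | Unit 2C: $111,840 | Unit 5B: $134,400 | Unit PH1: $78,050 | Unit PH2: $73,770 | Unit 1B: $141,330

First tranche $130,380 split equally: $21,730 each.
Remainder $490,400 by floor area (total 37,357): Unit 5A 59,664.00 → $59,660; Unit 2C 90,106.42 → $90,110; Unit 5B 112,672.41 → $112,670; Unit PH1 56,316.51 → $56,320; Unit PH2 52,036.98 → $52,040; Unit 1B 119,603.67 → $119,600.
Totals: Unit 5A $21,730 + $59,660 = $81,390; Unit 2C $21,730 + $90,110 = $111,840; Unit 5B $21,730 + $112,670 = $134,400; Unit PH1 $21,730 + $56,320 = $78,050; Unit PH2 $21,730 + $52,040 = $73,770; Unit 1B $21,730 + $119,600 = $141,330.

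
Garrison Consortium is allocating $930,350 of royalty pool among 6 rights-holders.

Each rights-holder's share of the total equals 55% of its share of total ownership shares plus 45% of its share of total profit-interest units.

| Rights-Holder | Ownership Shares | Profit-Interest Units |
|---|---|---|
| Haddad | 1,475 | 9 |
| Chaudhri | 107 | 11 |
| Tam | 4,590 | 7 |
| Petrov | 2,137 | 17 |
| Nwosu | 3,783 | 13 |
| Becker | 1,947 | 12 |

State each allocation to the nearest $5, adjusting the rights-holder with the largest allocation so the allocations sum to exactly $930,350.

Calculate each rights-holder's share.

Totals — ownership shares 14,039, profit-interest units 69.
Combined weights (55% ownership shares + 45% profit-interest units): Haddad 0.1165; Chaudhri 0.0759; Tam 0.2255; Petrov 0.1946; Nwosu 0.2330; Becker 0.1545.
Proportional shares: Haddad 108,368.20; Chaudhri 70,642.43; Tam 209,768.50; Petrov 181,036.73; Nwosu 216,760.02; Becker 143,774.12.
After rounding ($5): Haddad $108,370; Chaudhri $70,640; Tam $209,770; Petrov $181,035; Nwosu $216,760; Becker $143,775. Sum = $930,350.
No rounding difference to absorb.

Haddad: $108,370 | Chaudhri: $70,640 | Tam: $209,770 | Petrov: $181,035 | Nwosu: $216,760 | Becker: $143,775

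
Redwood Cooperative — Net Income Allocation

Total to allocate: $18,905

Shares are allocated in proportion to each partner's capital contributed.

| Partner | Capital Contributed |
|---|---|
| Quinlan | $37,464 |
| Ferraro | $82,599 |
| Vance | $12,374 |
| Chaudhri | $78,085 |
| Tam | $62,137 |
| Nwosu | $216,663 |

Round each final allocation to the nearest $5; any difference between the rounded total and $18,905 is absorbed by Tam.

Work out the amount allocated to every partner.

Sum of capital contributed: 489,322.
Proportional shares: Quinlan 37,464/489,322 × $18,905 = 1,447.43; Ferraro 82,599/489,322 × $18,905 = 3,191.22; Vance 12,374/489,322 × $18,905 = 478.07; Chaudhri 78,085/489,322 × $18,905 = 3,016.82; Tam 62,137/489,322 × $18,905 = 2,400.67; Nwosu 216,663/489,322 × $18,905 = 8,370.79.
At nearest $5: Quinlan $1,445; Ferraro $3,190; Vance $480; Chaudhri $3,015; Tam $2,400; Nwosu $8,370. Sum = $18,900.
Difference $18,905 − $18,900 = +$5 applied to Tam: Tam becomes $2,405.

Quinlan: $1,445; Ferraro: $3,190; Vance: $480; Chaudhri: $3,015; Tam: $2,405; Nwosu: $8,370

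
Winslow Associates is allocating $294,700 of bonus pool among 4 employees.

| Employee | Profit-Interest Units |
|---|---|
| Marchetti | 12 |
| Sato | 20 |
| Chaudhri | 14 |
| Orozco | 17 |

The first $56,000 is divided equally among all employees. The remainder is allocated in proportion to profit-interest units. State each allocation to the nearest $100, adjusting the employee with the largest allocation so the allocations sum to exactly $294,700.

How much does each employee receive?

Marchetti: $59,500 | Sato: $89,800 | Chaudhri: $67,000 | Orozco: $78,400

Equal tier: $56,000 ÷ 4 = $14,000 apiece.
Remainder $238,700 by profit-interest units (total 63): Marchetti 45,466.67 → $45,500; Sato 75,777.78 → $75,800; Chaudhri 53,044.44 → $53,000; Orozco 64,411.11 → $64,400.
Totals: Marchetti $14,000 + $45,500 = $59,500; Sato $14,000 + $75,800 = $89,800; Chaudhri $14,000 + $53,000 = $67,000; Orozco $14,000 + $64,400 = $78,400.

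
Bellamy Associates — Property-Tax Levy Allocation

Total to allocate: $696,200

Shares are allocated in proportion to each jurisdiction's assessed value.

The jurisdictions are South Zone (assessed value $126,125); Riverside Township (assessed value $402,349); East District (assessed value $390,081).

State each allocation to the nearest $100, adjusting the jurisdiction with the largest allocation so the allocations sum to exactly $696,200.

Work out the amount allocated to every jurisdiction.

Total assessed value = 918,555.
Pro-rata amounts: South Zone 126,125/918,555 × $696,200 = 95,593.87; Riverside Township 402,349/918,555 × $696,200 = 304,952.21; East District 390,081/918,555 × $696,200 = 295,653.93.
After rounding ($100): South Zone $95,600; Riverside Township $305,000; East District $295,700. Sum = $696,300.
Difference $696,200 − $696,300 = −$100 applied to largest allocation (Riverside Township): Riverside Township becomes $304,900.

South Zone: $95,600 · Riverside Township: $304,900 · East District: $295,700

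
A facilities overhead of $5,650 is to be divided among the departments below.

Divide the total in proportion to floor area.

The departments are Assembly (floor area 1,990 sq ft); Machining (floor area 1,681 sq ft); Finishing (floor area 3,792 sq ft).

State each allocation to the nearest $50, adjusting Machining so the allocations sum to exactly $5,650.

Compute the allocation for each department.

Assembly: $1,500 · Machining: $1,300 · Finishing: $2,850

Total floor area = 7,463.
Proportional shares: Assembly 1,990/7,463 × $5,650 = 1,506.57; Machining 1,681/7,463 × $5,650 = 1,272.63; Finishing 3,792/7,463 × $5,650 = 2,870.80.
After rounding ($50): Assembly $1,500; Machining $1,250; Finishing $2,850. Sum = $5,600.
Difference $5,650 − $5,600 = +$50 applied to Machining: Machining becomes $1,300.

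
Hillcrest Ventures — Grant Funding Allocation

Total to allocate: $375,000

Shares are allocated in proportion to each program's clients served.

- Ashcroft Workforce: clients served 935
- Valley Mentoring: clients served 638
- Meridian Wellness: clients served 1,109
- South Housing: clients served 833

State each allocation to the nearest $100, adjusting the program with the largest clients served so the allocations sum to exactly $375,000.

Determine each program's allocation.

Total clients served = 3,515.
Pro-rata amounts: Ashcroft Workforce 935/3,515 × $375,000 = 99,751.07; Valley Mentoring 638/3,515 × $375,000 = 68,065.43; Meridian Wellness 1,109/3,515 × $375,000 = 118,314.37; South Housing 833/3,515 × $375,000 = 88,869.13.
After rounding ($100): Ashcroft Workforce $99,800; Valley Mentoring $68,100; Meridian Wellness $118,300; South Housing $88,900. Sum = $375,100.
Difference $375,000 − $375,100 = −$100 applied to largest clients served (Meridian Wellness): Meridian Wellness becomes $118,200.

Ashcroft Workforce: $99,800; Valley Mentoring: $68,100; Meridian Wellness: $118,200; South Housing: $88,900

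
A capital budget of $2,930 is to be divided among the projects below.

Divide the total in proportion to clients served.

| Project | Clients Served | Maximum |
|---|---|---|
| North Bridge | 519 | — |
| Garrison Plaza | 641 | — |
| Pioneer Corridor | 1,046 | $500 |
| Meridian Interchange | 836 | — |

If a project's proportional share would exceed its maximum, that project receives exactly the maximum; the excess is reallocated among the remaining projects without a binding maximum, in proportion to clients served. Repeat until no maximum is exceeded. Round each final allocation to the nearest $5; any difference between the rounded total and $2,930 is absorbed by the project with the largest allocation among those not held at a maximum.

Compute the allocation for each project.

North Bridge: $630 | Garrison Plaza: $780 | Pioneer Corridor: $500 | Meridian Interchange: $1,020

Combined clients served = 3,042.
Proportional shares (ignoring caps): North Bridge 499.89; Garrison Plaza 617.40; Pioneer Corridor 1,007.49; Meridian Interchange 805.22.
Held at cap: Pioneer Corridor ($500); balance $2,430 reallocated over remaining clients served 1,996.
Shares after redistribution: North Bridge 631.85 → $630; Garrison Plaza 780.38 → $780; Meridian Interchange 1,017.78 → $1,020.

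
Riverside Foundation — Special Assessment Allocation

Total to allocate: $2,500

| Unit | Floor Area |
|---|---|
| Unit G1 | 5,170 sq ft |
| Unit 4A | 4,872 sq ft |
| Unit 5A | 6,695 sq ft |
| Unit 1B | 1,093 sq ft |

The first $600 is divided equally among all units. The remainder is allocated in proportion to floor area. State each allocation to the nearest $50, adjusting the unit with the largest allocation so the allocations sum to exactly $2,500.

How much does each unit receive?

$600 shared equally gives $150 per unit.
Remainder $1,900 by floor area (total 17,830): Unit G1 550.93 → $550; Unit 4A 519.17 → $500; Unit 5A 713.43 → $700; Unit 1B 116.47 → $100.
Rounding difference +$50 on remainder applied to Unit 5A.
Totals: Unit G1 $150 + $550 = $700; Unit 4A $150 + $500 = $650; Unit 5A $150 + $750 = $900; Unit 1B $150 + $100 = $250.

Unit G1: $700 · Unit 4A: $650 · Unit 5A: $900 · Unit 1B: $250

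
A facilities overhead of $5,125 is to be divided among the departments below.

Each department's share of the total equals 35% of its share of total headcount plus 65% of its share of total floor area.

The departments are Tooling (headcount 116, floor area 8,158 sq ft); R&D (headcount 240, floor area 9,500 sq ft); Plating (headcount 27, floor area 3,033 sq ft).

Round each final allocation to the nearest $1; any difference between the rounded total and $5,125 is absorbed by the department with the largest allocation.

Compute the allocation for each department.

Totals — headcount 383, floor area 20,691.
Composite weights (35% headcount + 65% floor area): Tooling 0.3623; R&D 0.5178; Plating 0.1200.
Proportional shares: Tooling 1,856.71; R&D 2,653.52; Plating 614.77.
After rounding ($1): Tooling $1,857; R&D $2,654; Plating $615. Sum = $5,126.
Difference $5,125 − $5,126 = −$1 applied to largest allocation (R&D): R&D becomes $2,653.

Tooling: $1,857 | R&D: $2,653 | Plating: $615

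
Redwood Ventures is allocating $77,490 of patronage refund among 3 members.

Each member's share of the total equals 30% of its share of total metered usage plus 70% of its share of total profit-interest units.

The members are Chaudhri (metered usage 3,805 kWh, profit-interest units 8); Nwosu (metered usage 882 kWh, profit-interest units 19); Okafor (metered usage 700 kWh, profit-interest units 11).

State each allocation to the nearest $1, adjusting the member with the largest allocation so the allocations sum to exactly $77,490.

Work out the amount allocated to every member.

Metered usage total 5,387; profit-interest units total 38.
Blended shares (30% metered usage + 70% profit-interest units): Chaudhri 0.3593; Nwosu 0.3991; Okafor 0.2416.
Raw shares: Chaudhri 27,839.63; Nwosu 30,927.67; Okafor 18,722.69.
Rounded to nearest $1: Chaudhri $27,840; Nwosu $30,928; Okafor $18,723. Sum = $77,491.
Difference $77,490 − $77,491 = −$1 applied to largest allocation (Nwosu): Nwosu becomes $30,927.

Chaudhri: $27,840 · Nwosu: $30,927 · Okafor: $18,723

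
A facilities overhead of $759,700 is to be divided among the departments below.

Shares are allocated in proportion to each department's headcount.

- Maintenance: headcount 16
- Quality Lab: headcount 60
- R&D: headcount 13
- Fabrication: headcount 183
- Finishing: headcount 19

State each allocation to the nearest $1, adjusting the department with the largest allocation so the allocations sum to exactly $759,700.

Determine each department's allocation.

Sum of headcount: 291.
Unrounded shares: Maintenance 16/291 × $759,700 = 41,770.45; Quality Lab 60/291 × $759,700 = 156,639.18; R&D 13/291 × $759,700 = 33,938.49; Fabrication 183/291 × $759,700 = 477,749.48; Finishing 19/291 × $759,700 = 49,602.41.
At nearest $1: Maintenance $41,770; Quality Lab $156,639; R&D $33,938; Fabrication $477,749; Finishing $49,602. Sum = $759,698.
Difference $759,700 − $759,698 = +$2 applied to largest allocation (Fabrication): Fabrication becomes $477,751.

Maintenance: $41,770; Quality Lab: $156,639; R&D: $33,938; Fabrication: $477,751; Finishing: $49,602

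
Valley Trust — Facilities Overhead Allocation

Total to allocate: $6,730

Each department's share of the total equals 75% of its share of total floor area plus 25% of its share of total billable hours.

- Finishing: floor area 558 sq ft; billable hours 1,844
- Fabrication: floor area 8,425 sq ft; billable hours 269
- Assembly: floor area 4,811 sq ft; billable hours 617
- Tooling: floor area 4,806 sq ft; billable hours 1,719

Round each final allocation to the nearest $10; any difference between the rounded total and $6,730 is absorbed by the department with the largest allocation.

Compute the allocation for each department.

Totals — floor area 18,600, billable hours 4,449.
Composite weights (75% floor area + 25% billable hours): Finishing 0.1261; Fabrication 0.3548; Assembly 0.2287; Tooling 0.2904.
Proportional shares: Finishing 848.78; Fabrication 2,388.03; Assembly 1,538.90; Tooling 1,954.29.
At nearest $10: Finishing $850; Fabrication $2,390; Assembly $1,540; Tooling $1,950. Sum = $6,730.
Rounded total matches; no reconciliation needed.

Finishing: $850 · Fabrication: $2,390 · Assembly: $1,540 · Tooling: $1,950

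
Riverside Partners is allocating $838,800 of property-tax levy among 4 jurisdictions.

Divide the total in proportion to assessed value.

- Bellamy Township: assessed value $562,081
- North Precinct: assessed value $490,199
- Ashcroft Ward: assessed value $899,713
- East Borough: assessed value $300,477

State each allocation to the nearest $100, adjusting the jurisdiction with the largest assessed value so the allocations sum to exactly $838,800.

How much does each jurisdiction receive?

Bellamy Township: $209,300; North Precinct: $182,500; Ashcroft Ward: $335,100; East Borough: $111,900

Assessed value total: 2,252,470.
Unrounded shares: Bellamy Township 562,081/2,252,470 × $838,800 = 209,314.02; North Precinct 490,199/2,252,470 × $838,800 = 182,545.79; Ashcroft Ward 899,713/2,252,470 × $838,800 = 335,045.20; East Borough 300,477/2,252,470 × $838,800 = 111,894.99.
After rounding ($100): Bellamy Township $209,300; North Precinct $182,500; Ashcroft Ward $335,000; East Borough $111,900. Sum = $838,700.
Difference $838,800 − $838,700 = +$100 applied to largest assessed value (Ashcroft Ward): Ashcroft Ward becomes $335,100.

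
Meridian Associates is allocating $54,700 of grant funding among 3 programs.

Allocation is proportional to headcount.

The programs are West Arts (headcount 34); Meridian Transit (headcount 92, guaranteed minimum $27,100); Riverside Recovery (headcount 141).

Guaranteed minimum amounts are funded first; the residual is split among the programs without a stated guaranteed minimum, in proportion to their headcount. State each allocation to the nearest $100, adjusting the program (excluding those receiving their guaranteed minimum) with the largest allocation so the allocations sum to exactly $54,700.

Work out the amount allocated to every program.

West Arts: $5,400; Meridian Transit: $27,100; Riverside Recovery: $22,200

Minimums first: Meridian Transit $27,100. Remaining pool $27,600.
Remaining pool split over remaining headcount 175: West Arts 5,362.29 → $5,400; Riverside Recovery 22,237.71 → $22,200.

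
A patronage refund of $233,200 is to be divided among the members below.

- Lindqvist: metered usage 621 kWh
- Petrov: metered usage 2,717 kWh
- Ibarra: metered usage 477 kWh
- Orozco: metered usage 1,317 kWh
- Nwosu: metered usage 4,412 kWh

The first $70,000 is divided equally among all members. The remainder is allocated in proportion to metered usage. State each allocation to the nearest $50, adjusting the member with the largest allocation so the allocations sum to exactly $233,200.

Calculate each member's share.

$70,000 shared equally gives $14,000 per member.
Remainder $163,200 by metered usage (total 9,544): Lindqvist 10,618.94 → $10,600; Petrov 46,460.02 → $46,450; Ibarra 8,156.58 → $8,150; Orozco 22,520.37 → $22,500; Nwosu 75,444.09 → $75,450.
Rounding difference +$50 on remainder applied to Nwosu.
Totals: Lindqvist $14,000 + $10,600 = $24,600; Petrov $14,000 + $46,450 = $60,450; Ibarra $14,000 + $8,150 = $22,150; Orozco $14,000 + $22,500 = $36,500; Nwosu $14,000 + $75,500 = $89,500.

Lindqvist: $24,600 | Petrov: $60,450 | Ibarra: $22,150 | Orozco: $36,500 | Nwosu: $89,500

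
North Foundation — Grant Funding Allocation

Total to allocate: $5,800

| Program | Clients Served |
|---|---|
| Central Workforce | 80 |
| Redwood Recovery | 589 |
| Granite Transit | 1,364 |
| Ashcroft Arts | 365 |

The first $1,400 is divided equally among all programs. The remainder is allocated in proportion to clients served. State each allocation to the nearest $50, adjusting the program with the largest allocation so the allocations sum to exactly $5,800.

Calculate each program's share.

Central Workforce: $500; Redwood Recovery: $1,450; Granite Transit: $2,850; Ashcroft Arts: $1,000

First tranche $1,400 split equally: $350 each.
Remainder $4,400 by clients served (total 2,398): Central Workforce 146.79 → $150; Redwood Recovery 1,080.73 → $1,100; Granite Transit 2,502.75 → $2,500; Ashcroft Arts 669.72 → $650.
Totals: Central Workforce $350 + $150 = $500; Redwood Recovery $350 + $1,100 = $1,450; Granite Transit $350 + $2,500 = $2,850; Ashcroft Arts $350 + $650 = $1,000.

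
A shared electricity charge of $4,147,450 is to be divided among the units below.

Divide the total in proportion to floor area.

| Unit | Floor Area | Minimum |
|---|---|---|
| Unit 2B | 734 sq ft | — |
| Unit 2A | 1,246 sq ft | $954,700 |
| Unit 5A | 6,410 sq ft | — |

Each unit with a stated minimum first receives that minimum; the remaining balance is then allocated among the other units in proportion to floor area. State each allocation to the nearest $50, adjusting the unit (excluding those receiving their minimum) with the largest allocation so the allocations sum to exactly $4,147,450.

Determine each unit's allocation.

Unit 2B: $328,050 · Unit 2A: $954,700 · Unit 5A: $2,864,700

Guaranteed amounts: Unit 2A $954,700. Residual $3,192,750.
Residual split over remaining floor area 7,144: Unit 2B 328,034.50 → $328,050; Unit 5A 2,864,715.50 → $2,864,700.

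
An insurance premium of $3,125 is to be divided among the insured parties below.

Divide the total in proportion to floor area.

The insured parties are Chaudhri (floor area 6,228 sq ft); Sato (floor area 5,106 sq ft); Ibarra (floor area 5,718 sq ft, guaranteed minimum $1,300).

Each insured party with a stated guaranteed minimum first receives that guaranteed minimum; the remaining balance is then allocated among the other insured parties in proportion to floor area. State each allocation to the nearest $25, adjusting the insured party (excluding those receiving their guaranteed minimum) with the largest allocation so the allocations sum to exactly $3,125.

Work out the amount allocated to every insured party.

Minimums first: Ibarra $1,300. Balance $1,825.
Balance split over remaining floor area 11,334: Chaudhri 1,002.83 → $1,000; Sato 822.17 → $825.

Chaudhri: $1,000; Sato: $825; Ibarra: $1,300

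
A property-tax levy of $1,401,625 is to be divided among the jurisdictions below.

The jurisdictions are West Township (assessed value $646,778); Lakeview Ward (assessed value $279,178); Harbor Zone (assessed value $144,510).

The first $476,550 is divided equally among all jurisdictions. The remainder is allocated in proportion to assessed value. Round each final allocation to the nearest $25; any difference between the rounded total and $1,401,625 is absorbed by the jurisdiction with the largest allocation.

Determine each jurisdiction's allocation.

Equal tier: $476,550 ÷ 3 = $158,850 apiece.
Remainder $925,075 by assessed value (total 1,070,466): West Township 558,932.43 → $558,925; Lakeview Ward 241,259.96 → $241,250; Harbor Zone 124,882.61 → $124,875.
Rounding difference +$25 on remainder applied to West Township.
Totals: West Township $158,850 + $558,950 = $717,800; Lakeview Ward $158,850 + $241,250 = $400,100; Harbor Zone $158,850 + $124,875 = $283,725.

West Township: $717,800 · Lakeview Ward: $400,100 · Harbor Zone: $283,725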